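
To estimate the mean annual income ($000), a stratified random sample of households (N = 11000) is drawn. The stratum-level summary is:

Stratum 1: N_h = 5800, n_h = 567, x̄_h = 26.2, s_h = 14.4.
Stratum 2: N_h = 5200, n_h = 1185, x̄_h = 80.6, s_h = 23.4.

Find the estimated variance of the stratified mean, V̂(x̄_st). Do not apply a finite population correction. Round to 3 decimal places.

V̂(x̄_st) ≈ 0.205

V̂(x̄_st) = Σ W_h² s_h²/n_h, with W_h = N_h/N and N = 11000:
  stratum 1: (5800/11000)²·14.4²/567 = 0.101675
  stratum 2: (5200/11000)²·23.4²/1185 = 0.103261
V̂(x̄_st) = 0.204935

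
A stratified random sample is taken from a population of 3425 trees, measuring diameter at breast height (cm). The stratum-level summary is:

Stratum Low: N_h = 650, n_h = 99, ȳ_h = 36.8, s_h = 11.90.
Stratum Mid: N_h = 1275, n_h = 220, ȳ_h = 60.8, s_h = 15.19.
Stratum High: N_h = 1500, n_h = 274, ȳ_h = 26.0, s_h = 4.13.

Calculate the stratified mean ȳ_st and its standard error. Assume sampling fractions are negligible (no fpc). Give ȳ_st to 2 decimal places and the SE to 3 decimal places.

ȳ_st = Σ W_h ȳ_h = (650·36.8 + 1275·60.8 + 1500·26.0)/3425 = 41.00438
V̂(ȳ_st) = Σ W_h² s_h²/n_h, with W_h = N_h/N and N = 3425:
  stratum Low: (650/3425)²·11.90²/99 = 0.0515186
  stratum Mid: (1275/3425)²·15.19²/220 = 0.145342
  stratum High: (1500/3425)²·4.13²/274 = 0.0119402
V̂(ȳ_st) = 0.208801
SE(ȳ_st) = √0.208801 = 0.456948

ȳ_st ≈ 41.00, SE ≈ 0.457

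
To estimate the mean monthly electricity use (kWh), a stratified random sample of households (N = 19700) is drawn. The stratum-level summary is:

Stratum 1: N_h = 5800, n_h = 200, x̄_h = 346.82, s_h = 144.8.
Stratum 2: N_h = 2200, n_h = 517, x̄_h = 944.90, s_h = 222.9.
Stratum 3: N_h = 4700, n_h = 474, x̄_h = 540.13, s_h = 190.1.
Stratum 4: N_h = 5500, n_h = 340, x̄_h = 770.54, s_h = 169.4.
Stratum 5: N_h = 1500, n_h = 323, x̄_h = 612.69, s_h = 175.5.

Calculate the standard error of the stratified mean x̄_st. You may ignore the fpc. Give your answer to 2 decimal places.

V̂(x̄_st) = Σ W_h² s_h²/n_h, with W_h = N_h/N and N = 19700:
  stratum 1: (5800/19700)²·144.8²/200 = 9.08721
  stratum 2: (2200/19700)²·222.9²/517 = 1.19851
  stratum 3: (4700/19700)²·190.1²/474 = 4.33959
  stratum 4: (5500/19700)²·169.4²/340 = 6.57871
  stratum 5: (1500/19700)²·175.5²/323 = 0.552843
V̂(x̄_st) = 21.7569
SE(x̄_st) = √21.7569 = 4.66443

SE(x̄_st) ≈ 4.66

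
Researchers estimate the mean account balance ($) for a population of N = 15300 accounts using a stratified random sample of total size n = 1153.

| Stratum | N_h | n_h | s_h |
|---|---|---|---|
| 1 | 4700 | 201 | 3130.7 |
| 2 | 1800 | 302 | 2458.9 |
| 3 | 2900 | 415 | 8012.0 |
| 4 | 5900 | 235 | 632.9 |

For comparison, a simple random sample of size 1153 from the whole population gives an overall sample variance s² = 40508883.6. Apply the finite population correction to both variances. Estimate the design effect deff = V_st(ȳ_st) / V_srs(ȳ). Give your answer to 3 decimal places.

deff ≈ 0.297

V̂(ȳ_st) = Σ W_h² (1 − n_h/N_h) s_h²/n_h, with W_h = N_h/N and N = 15300:
  stratum 1: (4700/15300)²·(1 − 201/4700)·3130.7²/201 = 4404.72
  stratum 2: (1800/15300)²·(1 − 302/1800)·2458.9²/302 = 230.609
  stratum 3: (2900/15300)²·(1 − 415/2900)·8012.0²/415 = 4761.85
  stratum 4: (5900/15300)²·(1 − 235/5900)·632.9²/235 = 243.372
V_st = 9640.54
V_srs = (1 − 1153/15300)·40508883.6/1153 = 32485.8
deff = V_st / V_srs = 9640.54/32485.8 = 0.2968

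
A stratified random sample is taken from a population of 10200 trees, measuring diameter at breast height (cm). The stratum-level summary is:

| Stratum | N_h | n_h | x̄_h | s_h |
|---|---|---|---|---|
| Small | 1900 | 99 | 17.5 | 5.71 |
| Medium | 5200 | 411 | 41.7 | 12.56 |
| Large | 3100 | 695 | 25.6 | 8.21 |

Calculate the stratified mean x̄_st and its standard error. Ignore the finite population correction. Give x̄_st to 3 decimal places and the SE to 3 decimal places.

x̄_st ≈ 32.299, SE ≈ 0.347

x̄_st = Σ W_h x̄_h = (1900·17.5 + 5200·41.7 + 3100·25.6)/10200 = 32.29902
V̂(x̄_st) = Σ W_h² s_h²/n_h, with W_h = N_h/N and N = 10200:
  stratum Small: (1900/10200)²·5.71²/99 = 0.0114273
  stratum Medium: (5200/10200)²·12.56²/411 = 0.0997571
  stratum Large: (3100/10200)²·8.21²/695 = 0.00895828
V̂(x̄_st) = 0.120143
SE(x̄_st) = √0.120143 = 0.346616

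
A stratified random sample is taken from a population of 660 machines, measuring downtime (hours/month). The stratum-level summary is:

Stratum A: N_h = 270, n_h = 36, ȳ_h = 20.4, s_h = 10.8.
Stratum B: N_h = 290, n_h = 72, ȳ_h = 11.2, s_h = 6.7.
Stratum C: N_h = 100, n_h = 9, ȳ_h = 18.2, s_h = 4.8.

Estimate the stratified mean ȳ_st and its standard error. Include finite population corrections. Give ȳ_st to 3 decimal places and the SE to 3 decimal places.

ȳ_st = Σ W_h ȳ_h = (270·20.4 + 290·11.2 + 100·18.2)/660 = 16.02424
V̂(ȳ_st) = Σ W_h² (1 − n_h/N_h) s_h²/n_h, with W_h = N_h/N and N = 660:
  stratum A: (270/660)²·(1 − 36/270)·10.8²/36 = 0.469934
  stratum B: (290/660)²·(1 − 72/290)·6.7²/72 = 0.0904865
  stratum C: (100/660)²·(1 − 9/100)·4.8²/9 = 0.0534803
V̂(ȳ_st) = 0.613901
SE(ȳ_st) = √0.613901 = 0.783518

ȳ_st ≈ 16.024, SE ≈ 0.784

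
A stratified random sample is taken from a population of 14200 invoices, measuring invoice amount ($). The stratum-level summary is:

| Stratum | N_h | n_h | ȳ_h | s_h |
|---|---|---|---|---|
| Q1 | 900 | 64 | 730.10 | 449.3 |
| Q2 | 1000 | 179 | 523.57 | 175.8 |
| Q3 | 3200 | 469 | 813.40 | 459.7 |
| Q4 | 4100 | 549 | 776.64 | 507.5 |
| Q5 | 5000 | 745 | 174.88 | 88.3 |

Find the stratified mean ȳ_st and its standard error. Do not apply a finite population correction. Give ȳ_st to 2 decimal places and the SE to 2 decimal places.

ȳ_st = Σ W_h ȳ_h = (900·730.10 + 1000·523.57 + 3200·813.40 + 4100·776.64 + 5000·174.88)/14200 = 552.26507
V̂(ȳ_st) = Σ W_h² s_h²/n_h, with W_h = N_h/N and N = 14200:
  stratum Q1: (900/14200)²·449.3²/64 = 12.6707
  stratum Q2: (1000/14200)²·175.8²/179 = 0.856265
  stratum Q3: (3200/14200)²·459.7²/469 = 22.8823
  stratum Q4: (4100/14200)²·507.5²/549 = 39.1103
  stratum Q5: (5000/14200)²·88.3²/745 = 1.29756
V̂(ȳ_st) = 76.8171
SE(ȳ_st) = √76.8171 = 8.76454

ȳ_st ≈ 552.27, SE ≈ 8.76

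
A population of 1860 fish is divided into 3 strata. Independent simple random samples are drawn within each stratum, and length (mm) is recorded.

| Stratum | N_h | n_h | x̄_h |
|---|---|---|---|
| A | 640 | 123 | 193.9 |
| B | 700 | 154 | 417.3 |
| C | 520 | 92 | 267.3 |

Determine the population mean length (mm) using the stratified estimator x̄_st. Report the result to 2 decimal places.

N = Σ N_h = 1860. Stratum weights W_h = N_h/N.
x̄_st = (640·193.9 + 700·417.3 + 520·267.3) / 1860 = 298.4957

x̄_st ≈ 298.50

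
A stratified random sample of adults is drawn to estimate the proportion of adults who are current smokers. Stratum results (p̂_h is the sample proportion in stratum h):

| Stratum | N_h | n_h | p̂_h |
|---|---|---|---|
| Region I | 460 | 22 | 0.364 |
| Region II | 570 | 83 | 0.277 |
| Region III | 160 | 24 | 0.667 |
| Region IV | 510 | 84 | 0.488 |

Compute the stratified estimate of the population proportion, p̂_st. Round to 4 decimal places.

N = 1700; stratum weights W_h = N_h/N.
p̂_st = Σ W_h p̂_h = (460·0.364 + 570·0.277 + 160·0.667 + 510·0.488)/1700 = 0.40055

p̂_st ≈ 0.4005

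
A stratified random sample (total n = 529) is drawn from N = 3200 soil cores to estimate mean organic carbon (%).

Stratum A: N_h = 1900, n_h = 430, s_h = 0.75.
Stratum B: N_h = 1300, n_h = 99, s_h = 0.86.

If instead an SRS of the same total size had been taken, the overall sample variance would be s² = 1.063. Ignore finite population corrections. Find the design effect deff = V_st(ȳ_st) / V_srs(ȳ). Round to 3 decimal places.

deff ≈ 0.843

V̂(ȳ_st) = Σ W_h² s_h²/n_h, with W_h = N_h/N and N = 3200:
  stratum A: (1900/3200)²·0.75²/430 = 0.00046117
  stratum B: (1300/3200)²·0.86²/99 = 0.00123296
V_st = 0.00169413
V_srs = s²/n = 1.063/529 = 0.00200945
deff = V_st / V_srs = 0.00169413/0.00200945 = 0.8431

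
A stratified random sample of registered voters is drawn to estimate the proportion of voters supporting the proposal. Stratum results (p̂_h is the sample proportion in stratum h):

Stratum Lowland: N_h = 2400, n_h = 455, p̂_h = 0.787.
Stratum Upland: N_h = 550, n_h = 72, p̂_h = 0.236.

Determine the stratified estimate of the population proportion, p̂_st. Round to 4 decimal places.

p̂_st ≈ 0.6843

N = 2950; stratum weights W_h = N_h/N.
p̂_st = Σ W_h p̂_h = (2400·0.787 + 550·0.236)/2950 = 0.68427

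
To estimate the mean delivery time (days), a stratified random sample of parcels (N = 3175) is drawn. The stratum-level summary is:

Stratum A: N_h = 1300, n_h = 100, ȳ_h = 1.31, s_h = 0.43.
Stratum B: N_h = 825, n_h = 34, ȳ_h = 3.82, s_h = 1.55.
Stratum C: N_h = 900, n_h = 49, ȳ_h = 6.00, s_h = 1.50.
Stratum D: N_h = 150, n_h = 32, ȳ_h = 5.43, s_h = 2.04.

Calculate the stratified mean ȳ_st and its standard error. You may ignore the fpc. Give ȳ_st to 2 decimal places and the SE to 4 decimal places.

ȳ_st = Σ W_h ȳ_h = (1300·1.31 + 825·3.82 + 900·6.00 + 150·5.43)/3175 = 3.48630
V̂(ȳ_st) = Σ W_h² s_h²/n_h, with W_h = N_h/N and N = 3175:
  stratum A: (1300/3175)²·0.43²/100 = 0.000309982
  stratum B: (825/3175)²·1.55²/34 = 0.00477095
  stratum C: (900/3175)²·1.50²/49 = 0.00368964
  stratum D: (150/3175)²·2.04²/32 = 0.000290272
V̂(ȳ_st) = 0.00906084
SE(ȳ_st) = √0.00906084 = 0.0951885

ȳ_st ≈ 3.49, SE ≈ 0.0952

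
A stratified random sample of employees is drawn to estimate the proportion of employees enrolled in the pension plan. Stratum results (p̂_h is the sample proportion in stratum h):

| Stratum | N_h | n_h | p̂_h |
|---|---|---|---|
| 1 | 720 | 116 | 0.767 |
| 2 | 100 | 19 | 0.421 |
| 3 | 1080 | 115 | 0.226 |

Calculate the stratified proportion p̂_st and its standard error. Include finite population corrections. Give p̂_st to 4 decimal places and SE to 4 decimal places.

N = 1900; stratum weights W_h = N_h/N.
p̂_st = Σ W_h p̂_h = (720·0.767 + 100·0.421 + 1080·0.226)/1900 = 0.44127
V̂(p̂_st) = Σ W_h² (1 − n_h/N_h) p̂_h(1−p̂_h)/(n_h−1):
  stratum 1: (720/1900)²·(1 − 116/720)·0.767·0.233/115 = 0.000187204
  stratum 2: (100/1900)²·(1 − 19/100)·0.421·0.579/18 = 3.03855e-05
  stratum 3: (1080/1900)²·(1 − 115/1080)·0.226·0.774/114 = 0.000442984
V̂(p̂_st) = 0.000660574; SE = √V̂ = 0.0257016

p̂_st ≈ 0.4413, SE ≈ 0.0257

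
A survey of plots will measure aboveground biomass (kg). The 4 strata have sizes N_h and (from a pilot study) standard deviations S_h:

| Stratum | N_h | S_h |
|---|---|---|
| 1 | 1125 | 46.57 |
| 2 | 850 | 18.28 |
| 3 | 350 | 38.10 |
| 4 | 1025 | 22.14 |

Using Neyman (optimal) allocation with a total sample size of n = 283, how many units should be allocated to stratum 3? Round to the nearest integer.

Neyman allocation: n_h = n · N_h S_h / Σ N_i S_i, with n = 283.
  stratum 1: N_h·S_h = 1125·46.57 = 52391.25
  stratum 2: N_h·S_h = 850·18.28 = 15538.00
  stratum 3: N_h·S_h = 350·38.10 = 13335.00
  stratum 4: N_h·S_h = 1025·22.14 = 22693.50
Σ N_h S_h = 103957.75
n for stratum 3 = 283·13335.00/103957.75 = 36.301 → 36

36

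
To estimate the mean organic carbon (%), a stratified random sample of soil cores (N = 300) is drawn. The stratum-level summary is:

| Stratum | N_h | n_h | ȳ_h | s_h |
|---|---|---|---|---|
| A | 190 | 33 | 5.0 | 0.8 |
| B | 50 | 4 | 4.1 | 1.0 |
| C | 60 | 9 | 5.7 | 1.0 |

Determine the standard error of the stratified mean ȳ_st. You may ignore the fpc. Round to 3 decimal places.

SE(ȳ_st) ≈ 0.138

V̂(ȳ_st) = Σ W_h² s_h²/n_h, with W_h = N_h/N and N = 300:
  stratum A: (190/300)²·0.8²/33 = 0.00777912
  stratum B: (50/300)²·1.0²/4 = 0.00694444
  stratum C: (60/300)²·1.0²/9 = 0.00444444
V̂(ȳ_st) = 0.019168
SE(ȳ_st) = √0.019168 = 0.138449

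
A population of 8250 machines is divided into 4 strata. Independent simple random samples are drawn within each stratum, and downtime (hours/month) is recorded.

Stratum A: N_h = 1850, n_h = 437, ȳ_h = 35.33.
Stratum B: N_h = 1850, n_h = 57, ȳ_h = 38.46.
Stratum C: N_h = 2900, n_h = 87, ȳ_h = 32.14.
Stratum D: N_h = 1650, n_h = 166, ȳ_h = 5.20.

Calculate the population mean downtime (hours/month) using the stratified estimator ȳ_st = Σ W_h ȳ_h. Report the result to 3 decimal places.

ȳ_st ≈ 28.885

N = Σ N_h = 8250. Stratum weights W_h = N_h/N.
ȳ_st = (1850·35.33 + 1850·38.46 + 2900·32.14 + 1650·5.20) / 8250 = 28.88455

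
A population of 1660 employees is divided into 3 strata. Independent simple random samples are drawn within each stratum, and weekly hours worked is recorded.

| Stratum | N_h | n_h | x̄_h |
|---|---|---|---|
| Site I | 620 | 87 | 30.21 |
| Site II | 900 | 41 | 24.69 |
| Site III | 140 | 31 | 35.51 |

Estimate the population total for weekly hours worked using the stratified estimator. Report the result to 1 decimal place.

τ̂_st ≈ 45922.6

τ̂_st = Σ N_h x̄_h = 620·30.21 + 900·24.69 + 140·35.51 = 45922.6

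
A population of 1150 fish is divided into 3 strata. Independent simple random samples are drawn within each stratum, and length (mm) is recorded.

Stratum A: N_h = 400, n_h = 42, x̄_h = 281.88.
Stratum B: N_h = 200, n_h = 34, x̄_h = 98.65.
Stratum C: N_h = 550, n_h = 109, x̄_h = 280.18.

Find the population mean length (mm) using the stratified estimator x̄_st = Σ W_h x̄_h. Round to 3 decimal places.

N = Σ N_h = 1150. Stratum weights W_h = N_h/N.
x̄_st = (400·281.88 + 200·98.65 + 550·280.18) / 1150 = 249.20087

x̄_st ≈ 249.201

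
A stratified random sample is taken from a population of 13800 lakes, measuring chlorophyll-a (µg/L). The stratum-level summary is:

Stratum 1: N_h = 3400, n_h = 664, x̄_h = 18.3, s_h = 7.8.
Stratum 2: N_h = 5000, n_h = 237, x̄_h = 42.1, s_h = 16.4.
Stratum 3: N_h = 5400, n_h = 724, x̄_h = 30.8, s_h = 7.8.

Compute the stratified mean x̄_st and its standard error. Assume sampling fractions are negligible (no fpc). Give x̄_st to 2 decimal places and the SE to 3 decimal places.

x̄_st ≈ 31.81, SE ≈ 0.409

x̄_st = Σ W_h x̄_h = (3400·18.3 + 5000·42.1 + 5400·30.8)/13800 = 31.81449
V̂(x̄_st) = Σ W_h² s_h²/n_h, with W_h = N_h/N and N = 13800:
  stratum 1: (3400/13800)²·7.8²/664 = 0.00556187
  stratum 2: (5000/13800)²·16.4²/237 = 0.148978
  stratum 3: (5400/13800)²·7.8²/724 = 0.0128671
V̂(x̄_st) = 0.167407
SE(x̄_st) = √0.167407 = 0.409154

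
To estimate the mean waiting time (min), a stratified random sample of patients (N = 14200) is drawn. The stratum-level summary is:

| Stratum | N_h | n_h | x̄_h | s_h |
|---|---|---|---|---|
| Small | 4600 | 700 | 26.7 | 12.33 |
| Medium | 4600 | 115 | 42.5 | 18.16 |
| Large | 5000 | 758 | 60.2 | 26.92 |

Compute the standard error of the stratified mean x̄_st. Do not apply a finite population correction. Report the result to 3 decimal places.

SE(x̄_st) ≈ 0.665

V̂(x̄_st) = Σ W_h² s_h²/n_h, with W_h = N_h/N and N = 14200:
  stratum Small: (4600/14200)²·12.33²/700 = 0.0227912
  stratum Medium: (4600/14200)²·18.16²/115 = 0.300935
  stratum Large: (5000/14200)²·26.92²/758 = 0.118534
V̂(x̄_st) = 0.442261
SE(x̄_st) = √0.442261 = 0.665027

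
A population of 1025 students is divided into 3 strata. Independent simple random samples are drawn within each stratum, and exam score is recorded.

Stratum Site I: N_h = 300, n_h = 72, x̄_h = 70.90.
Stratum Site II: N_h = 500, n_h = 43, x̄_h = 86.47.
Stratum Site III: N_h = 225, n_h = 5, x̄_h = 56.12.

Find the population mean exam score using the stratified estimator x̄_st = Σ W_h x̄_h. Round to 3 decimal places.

N = Σ N_h = 1025. Stratum weights W_h = N_h/N.
x̄_st = (300·70.90 + 500·86.47 + 225·56.12) / 1025 = 75.25073

x̄_st ≈ 75.251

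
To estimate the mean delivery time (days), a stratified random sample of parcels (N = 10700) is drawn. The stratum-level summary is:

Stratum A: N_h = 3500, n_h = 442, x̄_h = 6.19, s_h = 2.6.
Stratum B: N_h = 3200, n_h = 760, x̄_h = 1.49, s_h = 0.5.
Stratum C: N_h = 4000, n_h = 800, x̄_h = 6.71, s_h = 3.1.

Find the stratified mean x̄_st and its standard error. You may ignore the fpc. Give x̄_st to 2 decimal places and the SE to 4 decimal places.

x̄_st = Σ W_h x̄_h = (3500·6.19 + 3200·1.49 + 4000·6.71)/10700 = 4.97879
V̂(x̄_st) = Σ W_h² s_h²/n_h, with W_h = N_h/N and N = 10700:
  stratum A: (3500/10700)²·2.6²/442 = 0.00163641
  stratum B: (3200/10700)²·0.5²/760 = 2.94211e-05
  stratum C: (4000/10700)²·3.1²/800 = 0.00167875
V̂(x̄_st) = 0.00334458
SE(x̄_st) = √0.00334458 = 0.0578324

x̄_st ≈ 4.98, SE ≈ 0.0578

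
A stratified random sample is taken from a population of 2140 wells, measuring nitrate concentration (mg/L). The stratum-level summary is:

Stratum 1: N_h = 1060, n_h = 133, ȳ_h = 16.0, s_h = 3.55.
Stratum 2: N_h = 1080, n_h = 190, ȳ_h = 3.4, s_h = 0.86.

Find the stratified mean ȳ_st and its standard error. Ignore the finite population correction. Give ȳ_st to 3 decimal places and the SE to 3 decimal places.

ȳ_st ≈ 9.641, SE ≈ 0.156

ȳ_st = Σ W_h ȳ_h = (1060·16.0 + 1080·3.4)/2140 = 9.64112
V̂(ȳ_st) = Σ W_h² s_h²/n_h, with W_h = N_h/N and N = 2140:
  stratum 1: (1060/2140)²·3.55²/133 = 0.0232482
  stratum 2: (1080/2140)²·0.86²/190 = 0.000991433
V̂(ȳ_st) = 0.0242396
SE(ȳ_st) = √0.0242396 = 0.155691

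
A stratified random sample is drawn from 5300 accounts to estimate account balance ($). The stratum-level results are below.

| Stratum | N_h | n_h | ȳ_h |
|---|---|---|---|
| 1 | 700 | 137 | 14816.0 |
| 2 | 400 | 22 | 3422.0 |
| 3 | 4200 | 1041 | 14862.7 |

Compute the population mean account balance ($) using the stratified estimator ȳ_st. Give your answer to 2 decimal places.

N = Σ N_h = 5300. Stratum weights W_h = N_h/N.
ȳ_st = (700·14816.0 + 400·3422.0 + 4200·14862.7) / 5300 = 13993.0830

ȳ_st ≈ 13993.08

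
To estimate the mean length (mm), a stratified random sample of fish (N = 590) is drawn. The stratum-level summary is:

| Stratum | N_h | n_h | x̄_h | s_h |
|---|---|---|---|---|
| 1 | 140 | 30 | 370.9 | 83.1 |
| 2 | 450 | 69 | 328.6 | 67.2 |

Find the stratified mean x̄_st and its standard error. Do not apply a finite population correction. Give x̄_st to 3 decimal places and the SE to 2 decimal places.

x̄_st = Σ W_h x̄_h = (140·370.9 + 450·328.6)/590 = 338.63729
V̂(x̄_st) = Σ W_h² s_h²/n_h, with W_h = N_h/N and N = 590:
  stratum 1: (140/590)²·83.1²/30 = 12.9608
  stratum 2: (450/590)²·67.2²/69 = 38.0724
V̂(x̄_st) = 51.0332
SE(x̄_st) = √51.0332 = 7.14376

x̄_st ≈ 338.637, SE ≈ 7.14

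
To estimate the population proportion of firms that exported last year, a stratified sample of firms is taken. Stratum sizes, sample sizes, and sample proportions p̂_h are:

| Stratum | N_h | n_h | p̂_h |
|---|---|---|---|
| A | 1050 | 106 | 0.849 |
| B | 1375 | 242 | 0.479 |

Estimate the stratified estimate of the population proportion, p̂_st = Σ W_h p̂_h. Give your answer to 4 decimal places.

p̂_st ≈ 0.6392

N = 2425; stratum weights W_h = N_h/N.
p̂_st = Σ W_h p̂_h = (1050·0.849 + 1375·0.479)/2425 = 0.63921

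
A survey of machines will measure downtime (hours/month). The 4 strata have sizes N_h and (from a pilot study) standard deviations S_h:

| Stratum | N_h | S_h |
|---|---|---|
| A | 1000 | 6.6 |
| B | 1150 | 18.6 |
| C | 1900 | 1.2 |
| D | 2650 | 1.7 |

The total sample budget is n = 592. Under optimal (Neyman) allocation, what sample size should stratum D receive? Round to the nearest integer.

77

Neyman allocation: n_h = n · N_h S_h / Σ N_i S_i, with n = 592.
  stratum A: N_h·S_h = 1000·6.6 = 6600.00
  stratum B: N_h·S_h = 1150·18.6 = 21390.00
  stratum C: N_h·S_h = 1900·1.2 = 2280.00
  stratum D: N_h·S_h = 2650·1.7 = 4505.00
Σ N_h S_h = 34775.00
n for stratum D = 592·4505.00/34775.00 = 76.692 → 77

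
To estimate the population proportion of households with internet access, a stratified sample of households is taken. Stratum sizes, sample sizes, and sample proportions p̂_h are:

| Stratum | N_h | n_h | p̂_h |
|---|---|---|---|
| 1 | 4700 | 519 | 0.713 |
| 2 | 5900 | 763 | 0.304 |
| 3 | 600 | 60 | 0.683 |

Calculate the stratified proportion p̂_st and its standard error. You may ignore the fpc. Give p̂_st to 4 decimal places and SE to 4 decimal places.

p̂_st ≈ 0.4959, SE ≈ 0.0125

N = 11200; stratum weights W_h = N_h/N.
p̂_st = Σ W_h p̂_h = (4700·0.713 + 5900·0.304 + 600·0.683)/11200 = 0.49594
V̂(p̂_st) = Σ W_h² p̂_h(1−p̂_h)/(n_h−1):
  stratum 1: (4700/11200)²·0.713·0.287/518 = 6.95667e-05
  stratum 2: (5900/11200)²·0.304·0.696/762 = 7.70541e-05
  stratum 3: (600/11200)²·0.683·0.317/59 = 1.05316e-05
V̂(p̂_st) = 0.000157152; SE = √V̂ = 0.012536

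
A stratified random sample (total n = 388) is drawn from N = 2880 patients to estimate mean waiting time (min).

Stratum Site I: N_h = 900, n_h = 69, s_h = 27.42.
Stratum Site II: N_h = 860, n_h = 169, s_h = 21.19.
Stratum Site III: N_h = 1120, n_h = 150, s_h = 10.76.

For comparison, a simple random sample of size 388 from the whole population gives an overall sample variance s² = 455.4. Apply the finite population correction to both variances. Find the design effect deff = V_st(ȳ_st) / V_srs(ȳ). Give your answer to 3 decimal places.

V̂(ȳ_st) = Σ W_h² (1 − n_h/N_h) s_h²/n_h, with W_h = N_h/N and N = 2880:
  stratum Site I: (900/2880)²·(1 − 69/900)·27.42²/69 = 0.982527
  stratum Site II: (860/2880)²·(1 − 169/860)·21.19²/169 = 0.190356
  stratum Site III: (1120/2880)²·(1 − 150/1120)·10.76²/150 = 0.101097
V_st = 1.27398
V_srs = (1 − 388/2880)·455.4/388 = 1.01559
deff = V_st / V_srs = 1.27398/1.01559 = 1.2544

deff ≈ 1.254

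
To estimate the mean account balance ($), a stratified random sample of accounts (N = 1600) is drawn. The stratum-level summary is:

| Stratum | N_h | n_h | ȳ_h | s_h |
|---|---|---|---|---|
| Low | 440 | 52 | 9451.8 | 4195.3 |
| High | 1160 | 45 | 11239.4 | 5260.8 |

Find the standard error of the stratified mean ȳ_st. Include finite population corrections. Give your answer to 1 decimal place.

V̂(ȳ_st) = Σ W_h² (1 − n_h/N_h) s_h²/n_h, with W_h = N_h/N and N = 1600:
  stratum Low: (440/1600)²·(1 − 52/440)·4195.3²/52 = 22571.8
  stratum High: (1160/1600)²·(1 − 45/1160)·5260.8²/45 = 310731
V̂(ȳ_st) = 333302
SE(ȳ_st) = √333302 = 577.323

SE(ȳ_st) ≈ 577.3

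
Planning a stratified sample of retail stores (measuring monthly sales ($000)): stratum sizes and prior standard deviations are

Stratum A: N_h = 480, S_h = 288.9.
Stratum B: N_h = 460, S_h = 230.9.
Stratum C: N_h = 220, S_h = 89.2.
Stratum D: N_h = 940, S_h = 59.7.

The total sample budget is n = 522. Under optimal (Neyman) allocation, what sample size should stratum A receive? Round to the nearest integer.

Neyman allocation: n_h = n · N_h S_h / Σ N_i S_i, with n = 522.
  stratum A: N_h·S_h = 480·288.9 = 138672.00
  stratum B: N_h·S_h = 460·230.9 = 106214.00
  stratum C: N_h·S_h = 220·89.2 = 19624.00
  stratum D: N_h·S_h = 940·59.7 = 56118.00
Σ N_h S_h = 320628.00
n for stratum A = 522·138672.00/320628.00 = 225.766 → 226

226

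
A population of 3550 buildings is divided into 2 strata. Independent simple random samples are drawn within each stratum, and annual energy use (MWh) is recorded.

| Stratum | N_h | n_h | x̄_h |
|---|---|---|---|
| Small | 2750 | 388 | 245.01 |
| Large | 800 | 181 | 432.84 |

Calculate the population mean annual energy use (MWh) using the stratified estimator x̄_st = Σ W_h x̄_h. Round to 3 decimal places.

N = Σ N_h = 3550. Stratum weights W_h = N_h/N.
x̄_st = (2750·245.01 + 800·432.84) / 3550 = 287.33789

x̄_st ≈ 287.338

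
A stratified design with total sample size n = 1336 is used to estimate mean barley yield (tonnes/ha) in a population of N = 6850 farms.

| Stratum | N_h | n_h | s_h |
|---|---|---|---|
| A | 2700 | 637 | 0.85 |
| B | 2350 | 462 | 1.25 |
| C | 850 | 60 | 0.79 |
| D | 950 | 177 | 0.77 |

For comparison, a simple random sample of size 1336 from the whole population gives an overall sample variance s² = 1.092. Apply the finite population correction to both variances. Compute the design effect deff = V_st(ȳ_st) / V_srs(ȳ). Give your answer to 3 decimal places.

deff ≈ 0.997

V̂(ȳ_st) = Σ W_h² (1 − n_h/N_h) s_h²/n_h, with W_h = N_h/N and N = 6850:
  stratum A: (2700/6850)²·(1 − 637/2700)·0.85²/637 = 0.000134642
  stratum B: (2350/6850)²·(1 − 462/2350)·1.25²/462 = 0.000319791
  stratum C: (850/6850)²·(1 − 60/850)·0.79²/60 = 0.000148857
  stratum D: (950/6850)²·(1 − 177/950)·0.77²/177 = 5.2424e-05
V_st = 0.000655714
V_srs = (1 − 1336/6850)·1.092/1336 = 0.000657949
deff = V_st / V_srs = 0.000655714/0.000657949 = 0.9966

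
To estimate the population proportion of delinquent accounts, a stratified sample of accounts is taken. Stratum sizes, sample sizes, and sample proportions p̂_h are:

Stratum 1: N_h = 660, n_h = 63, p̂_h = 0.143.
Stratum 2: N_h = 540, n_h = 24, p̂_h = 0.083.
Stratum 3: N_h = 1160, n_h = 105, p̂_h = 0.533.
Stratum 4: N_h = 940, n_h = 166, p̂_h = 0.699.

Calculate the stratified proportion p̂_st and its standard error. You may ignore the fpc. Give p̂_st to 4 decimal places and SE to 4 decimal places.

p̂_st ≈ 0.4286, SE ≈ 0.0238

N = 3300; stratum weights W_h = N_h/N.
p̂_st = Σ W_h p̂_h = (660·0.143 + 540·0.083 + 1160·0.533 + 940·0.699)/3300 = 0.42865
V̂(p̂_st) = Σ W_h² p̂_h(1−p̂_h)/(n_h−1):
  stratum 1: (660/3300)²·0.143·0.857/62 = 7.90652e-05
  stratum 2: (540/3300)²·0.083·0.917/23 = 8.86093e-05
  stratum 3: (1160/3300)²·0.533·0.467/104 = 0.000295732
  stratum 4: (940/3300)²·0.699·0.301/165 = 0.000103464
V̂(p̂_st) = 0.00056687; SE = √V̂ = 0.023809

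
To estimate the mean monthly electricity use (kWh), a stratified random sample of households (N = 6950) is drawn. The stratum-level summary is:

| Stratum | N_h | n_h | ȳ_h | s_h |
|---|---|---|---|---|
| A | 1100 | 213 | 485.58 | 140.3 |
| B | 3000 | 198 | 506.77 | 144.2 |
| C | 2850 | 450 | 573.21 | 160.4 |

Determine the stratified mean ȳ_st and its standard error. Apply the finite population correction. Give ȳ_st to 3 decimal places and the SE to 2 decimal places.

ȳ_st = Σ W_h ȳ_h = (1100·485.58 + 3000·506.77 + 2850·573.21)/6950 = 530.66137
V̂(ȳ_st) = Σ W_h² (1 − n_h/N_h) s_h²/n_h, with W_h = N_h/N and N = 6950:
  stratum A: (1100/6950)²·(1 − 213/1100)·140.3²/213 = 1.86673
  stratum B: (3000/6950)²·(1 − 198/3000)·144.2²/198 = 18.2762
  stratum C: (2850/6950)²·(1 − 450/2850)·160.4²/450 = 8.09623
V̂(ȳ_st) = 28.2391
SE(ȳ_st) = √28.2391 = 5.31405

ȳ_st ≈ 530.661, SE ≈ 5.31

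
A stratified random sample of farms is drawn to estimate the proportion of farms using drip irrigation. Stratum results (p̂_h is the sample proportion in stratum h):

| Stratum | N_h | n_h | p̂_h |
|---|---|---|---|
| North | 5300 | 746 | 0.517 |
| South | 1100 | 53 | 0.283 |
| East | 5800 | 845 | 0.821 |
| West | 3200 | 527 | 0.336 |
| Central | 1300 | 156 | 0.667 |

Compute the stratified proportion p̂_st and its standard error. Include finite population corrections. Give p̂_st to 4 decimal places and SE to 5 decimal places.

N = 16700; stratum weights W_h = N_h/N.
p̂_st = Σ W_h p̂_h = (5300·0.517 + 1100·0.283 + 5800·0.821 + 3200·0.336 + 1300·0.667)/16700 = 0.58416
V̂(p̂_st) = Σ W_h² (1 − n_h/N_h) p̂_h(1−p̂_h)/(n_h−1):
  stratum North: (5300/16700)²·(1 − 746/5300)·0.517·0.483/745 = 2.9008e-05
  stratum South: (1100/16700)²·(1 − 53/1100)·0.283·0.717/52 = 1.61142e-05
  stratum East: (5800/16700)²·(1 − 845/5800)·0.821·0.179/844 = 1.79429e-05
  stratum West: (3200/16700)²·(1 − 527/3200)·0.336·0.664/526 = 1.30088e-05
  stratum Central: (1300/16700)²·(1 − 156/1300)·0.667·0.333/155 = 7.64143e-06
V̂(p̂_st) = 8.37153e-05; SE = √V̂ = 0.00914961

p̂_st ≈ 0.5842, SE ≈ 0.00915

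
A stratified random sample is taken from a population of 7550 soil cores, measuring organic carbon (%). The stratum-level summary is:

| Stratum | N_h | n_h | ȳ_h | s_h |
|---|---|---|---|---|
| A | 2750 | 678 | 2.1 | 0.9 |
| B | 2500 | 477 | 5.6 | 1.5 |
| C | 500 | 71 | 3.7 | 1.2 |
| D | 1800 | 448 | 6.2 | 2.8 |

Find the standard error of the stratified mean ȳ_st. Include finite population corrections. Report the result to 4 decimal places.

SE(ȳ_st) ≈ 0.0369

V̂(ȳ_st) = Σ W_h² (1 − n_h/N_h) s_h²/n_h, with W_h = N_h/N and N = 7550:
  stratum A: (2750/7550)²·(1 − 678/2750)·0.9²/678 = 0.000119422
  stratum B: (2500/7550)²·(1 − 477/2500)·1.5²/477 = 0.00041851
  stratum C: (500/7550)²·(1 − 71/500)·1.2²/71 = 7.63199e-05
  stratum D: (1800/7550)²·(1 − 448/1800)·2.8²/448 = 0.000747125
V̂(ȳ_st) = 0.00136138
SE(ȳ_st) = √0.00136138 = 0.0368968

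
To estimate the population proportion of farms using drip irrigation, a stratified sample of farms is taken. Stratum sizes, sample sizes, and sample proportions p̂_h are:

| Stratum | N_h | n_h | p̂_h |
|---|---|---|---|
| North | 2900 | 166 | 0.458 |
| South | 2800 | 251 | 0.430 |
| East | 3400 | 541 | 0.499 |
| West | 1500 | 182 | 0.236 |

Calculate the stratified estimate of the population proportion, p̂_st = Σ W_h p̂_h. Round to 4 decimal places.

N = 10600; stratum weights W_h = N_h/N.
p̂_st = Σ W_h p̂_h = (2900·0.458 + 2800·0.430 + 3400·0.499 + 1500·0.236)/10600 = 0.43234

p̂_st ≈ 0.4323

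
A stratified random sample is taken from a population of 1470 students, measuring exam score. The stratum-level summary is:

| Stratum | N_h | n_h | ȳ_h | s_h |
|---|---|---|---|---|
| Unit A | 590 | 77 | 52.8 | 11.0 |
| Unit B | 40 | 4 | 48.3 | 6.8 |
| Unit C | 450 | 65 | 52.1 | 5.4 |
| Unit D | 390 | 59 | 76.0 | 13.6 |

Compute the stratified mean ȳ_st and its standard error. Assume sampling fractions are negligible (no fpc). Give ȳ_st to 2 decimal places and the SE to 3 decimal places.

ȳ_st ≈ 58.62, SE ≈ 0.724

ȳ_st = Σ W_h ȳ_h = (590·52.8 + 40·48.3 + 450·52.1 + 390·76.0)/1470 = 58.61837
V̂(ȳ_st) = Σ W_h² s_h²/n_h, with W_h = N_h/N and N = 1470:
  stratum Unit A: (590/1470)²·11.0²/77 = 0.253142
  stratum Unit B: (40/1470)²·6.8²/4 = 0.0085594
  stratum Unit C: (450/1470)²·5.4²/65 = 0.0420402
  stratum Unit D: (390/1470)²·13.6²/59 = 0.220658
V̂(ȳ_st) = 0.5244
SE(ȳ_st) = √0.5244 = 0.724155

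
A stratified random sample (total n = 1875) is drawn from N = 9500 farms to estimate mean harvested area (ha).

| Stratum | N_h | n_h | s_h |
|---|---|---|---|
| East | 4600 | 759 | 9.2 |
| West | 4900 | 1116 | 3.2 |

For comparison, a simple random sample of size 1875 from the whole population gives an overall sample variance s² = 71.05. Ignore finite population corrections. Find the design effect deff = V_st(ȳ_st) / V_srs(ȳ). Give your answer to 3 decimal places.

V̂(ȳ_st) = Σ W_h² s_h²/n_h, with W_h = N_h/N and N = 9500:
  stratum East: (4600/9500)²·9.2²/759 = 0.0261458
  stratum West: (4900/9500)²·3.2²/1116 = 0.00244107
V_st = 0.0285869
V_srs = s²/n = 71.05/1875 = 0.0378933
deff = V_st / V_srs = 0.0285869/0.0378933 = 0.7544

deff ≈ 0.754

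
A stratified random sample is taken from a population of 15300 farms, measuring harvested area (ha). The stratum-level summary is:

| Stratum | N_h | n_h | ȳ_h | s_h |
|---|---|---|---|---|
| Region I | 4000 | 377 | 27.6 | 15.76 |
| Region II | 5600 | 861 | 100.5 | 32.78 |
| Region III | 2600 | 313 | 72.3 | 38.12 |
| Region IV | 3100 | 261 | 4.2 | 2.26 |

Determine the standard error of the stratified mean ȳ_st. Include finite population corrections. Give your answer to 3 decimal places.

SE(ȳ_st) ≈ 0.549

V̂(ȳ_st) = Σ W_h² (1 − n_h/N_h) s_h²/n_h, with W_h = N_h/N and N = 15300:
  stratum Region I: (4000/15300)²·(1 − 377/4000)·15.76²/377 = 0.0407865
  stratum Region II: (5600/15300)²·(1 − 861/5600)·32.78²/861 = 0.141484
  stratum Region III: (2600/15300)²·(1 − 313/2600)·38.12²/313 = 0.117928
  stratum Region IV: (3100/15300)²·(1 − 261/3100)·2.26²/261 = 0.000735734
V̂(ȳ_st) = 0.300934
SE(ȳ_st) = √0.300934 = 0.548575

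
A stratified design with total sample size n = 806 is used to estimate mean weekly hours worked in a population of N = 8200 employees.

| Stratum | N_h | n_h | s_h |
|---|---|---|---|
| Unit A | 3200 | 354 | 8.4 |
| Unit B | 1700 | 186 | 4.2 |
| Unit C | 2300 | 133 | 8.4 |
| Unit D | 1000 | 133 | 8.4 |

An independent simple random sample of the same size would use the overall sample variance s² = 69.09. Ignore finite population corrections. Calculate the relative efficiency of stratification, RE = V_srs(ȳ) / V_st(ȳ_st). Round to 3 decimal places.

RE ≈ 1.020

V̂(ȳ_st) = Σ W_h² s_h²/n_h, with W_h = N_h/N and N = 8200:
  stratum Unit A: (3200/8200)²·8.4²/354 = 0.0303548
  stratum Unit B: (1700/8200)²·4.2²/186 = 0.0040762
  stratum Unit C: (2300/8200)²·8.4²/133 = 0.0417383
  stratum Unit D: (1000/8200)²·8.4²/133 = 0.00789004
V_st = 0.0840594
V_srs = s²/n = 69.09/806 = 0.0857196
Relative efficiency = V_srs / V_st = 0.0857196/0.0840594 = 1.0198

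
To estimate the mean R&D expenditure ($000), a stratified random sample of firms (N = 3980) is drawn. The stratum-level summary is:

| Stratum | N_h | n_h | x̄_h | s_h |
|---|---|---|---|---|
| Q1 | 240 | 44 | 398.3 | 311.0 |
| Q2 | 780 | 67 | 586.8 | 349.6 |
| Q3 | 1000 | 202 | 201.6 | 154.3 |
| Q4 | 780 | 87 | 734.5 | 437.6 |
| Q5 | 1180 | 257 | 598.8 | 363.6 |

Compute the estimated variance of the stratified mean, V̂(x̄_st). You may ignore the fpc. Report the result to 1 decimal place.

V̂(x̄_st) ≈ 215.3

V̂(x̄_st) = Σ W_h² s_h²/n_h, with W_h = N_h/N and N = 3980:
  stratum Q1: (240/3980)²·311.0²/44 = 7.99327
  stratum Q2: (780/3980)²·349.6²/67 = 70.0634
  stratum Q3: (1000/3980)²·154.3²/202 = 7.44071
  stratum Q4: (780/3980)²·437.6²/87 = 84.5393
  stratum Q5: (1180/3980)²·363.6²/257 = 45.2181
V̂(x̄_st) = 215.255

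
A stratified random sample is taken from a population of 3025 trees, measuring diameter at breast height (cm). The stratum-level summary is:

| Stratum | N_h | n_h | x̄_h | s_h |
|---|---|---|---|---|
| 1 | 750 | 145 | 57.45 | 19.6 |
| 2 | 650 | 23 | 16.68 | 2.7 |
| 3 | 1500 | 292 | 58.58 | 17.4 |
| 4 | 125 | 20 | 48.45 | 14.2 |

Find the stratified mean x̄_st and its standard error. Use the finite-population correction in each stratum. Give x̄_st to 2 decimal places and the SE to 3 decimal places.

x̄_st ≈ 48.88, SE ≈ 0.604

x̄_st = Σ W_h x̄_h = (750·57.45 + 650·16.68 + 1500·58.58 + 125·48.45)/3025 = 48.87793
V̂(x̄_st) = Σ W_h² (1 − n_h/N_h) s_h²/n_h, with W_h = N_h/N and N = 3025:
  stratum 1: (750/3025)²·(1 − 145/750)·19.6²/145 = 0.131374
  stratum 2: (650/3025)²·(1 − 23/650)·2.7²/23 = 0.0141166
  stratum 3: (1500/3025)²·(1 − 292/1500)·17.4²/292 = 0.205316
  stratum 4: (125/3025)²·(1 − 20/125)·14.2²/20 = 0.0144609
V̂(x̄_st) = 0.365268
SE(x̄_st) = √0.365268 = 0.604374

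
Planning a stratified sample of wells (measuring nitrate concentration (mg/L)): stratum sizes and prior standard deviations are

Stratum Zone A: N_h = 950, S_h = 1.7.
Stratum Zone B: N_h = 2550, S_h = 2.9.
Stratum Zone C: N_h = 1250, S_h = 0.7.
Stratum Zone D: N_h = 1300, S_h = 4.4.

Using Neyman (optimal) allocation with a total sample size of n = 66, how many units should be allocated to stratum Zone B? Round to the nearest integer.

Neyman allocation: n_h = n · N_h S_h / Σ N_i S_i, with n = 66.
  stratum Zone A: N_h·S_h = 950·1.7 = 1615.00
  stratum Zone B: N_h·S_h = 2550·2.9 = 7395.00
  stratum Zone C: N_h·S_h = 1250·0.7 = 875.00
  stratum Zone D: N_h·S_h = 1300·4.4 = 5720.00
Σ N_h S_h = 15605.00
n for stratum Zone B = 66·7395.00/15605.00 = 31.277 → 31

31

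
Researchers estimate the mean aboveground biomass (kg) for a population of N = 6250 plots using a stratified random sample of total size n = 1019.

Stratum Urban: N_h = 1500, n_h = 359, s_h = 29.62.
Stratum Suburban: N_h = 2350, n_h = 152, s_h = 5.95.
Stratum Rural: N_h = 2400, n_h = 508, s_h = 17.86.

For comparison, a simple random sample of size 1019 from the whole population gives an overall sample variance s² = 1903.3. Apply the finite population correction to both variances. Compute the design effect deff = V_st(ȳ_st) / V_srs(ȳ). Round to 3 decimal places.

deff ≈ 0.135

V̂(ȳ_st) = Σ W_h² (1 − n_h/N_h) s_h²/n_h, with W_h = N_h/N and N = 6250:
  stratum Urban: (1500/6250)²·(1 − 359/1500)·29.62²/359 = 0.107076
  stratum Suburban: (2350/6250)²·(1 − 152/2350)·5.95²/152 = 0.0307982
  stratum Rural: (2400/6250)²·(1 − 508/2400)·17.86²/508 = 0.0729914
V_st = 0.210866
V_srs = (1 − 1019/6250)·1903.3/1019 = 1.56328
deff = V_st / V_srs = 0.210866/1.56328 = 0.1349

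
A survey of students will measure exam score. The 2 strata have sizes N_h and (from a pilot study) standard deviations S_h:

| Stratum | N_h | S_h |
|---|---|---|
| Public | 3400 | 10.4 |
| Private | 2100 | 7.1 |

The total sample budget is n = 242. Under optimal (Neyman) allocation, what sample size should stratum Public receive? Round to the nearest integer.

Neyman allocation: n_h = n · N_h S_h / Σ N_i S_i, with n = 242.
  stratum Public: N_h·S_h = 3400·10.4 = 35360.00
  stratum Private: N_h·S_h = 2100·7.1 = 14910.00
Σ N_h S_h = 50270.00
n for stratum Public = 242·35360.00/50270.00 = 170.223 → 170

170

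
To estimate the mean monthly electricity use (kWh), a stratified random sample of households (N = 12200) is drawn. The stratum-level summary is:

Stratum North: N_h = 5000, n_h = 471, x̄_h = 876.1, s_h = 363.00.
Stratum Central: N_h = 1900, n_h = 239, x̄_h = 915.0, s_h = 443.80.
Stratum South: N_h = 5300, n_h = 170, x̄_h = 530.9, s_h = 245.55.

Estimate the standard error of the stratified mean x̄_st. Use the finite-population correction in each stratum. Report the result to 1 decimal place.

V̂(x̄_st) = Σ W_h² (1 − n_h/N_h) s_h²/n_h, with W_h = N_h/N and N = 12200:
  stratum North: (5000/12200)²·(1 − 471/5000)·363.00²/471 = 42.5643
  stratum Central: (1900/12200)²·(1 − 239/1900)·443.80²/239 = 17.4735
  stratum South: (5300/12200)²·(1 − 170/5300)·245.55²/170 = 64.7895
V̂(x̄_st) = 124.827
SE(x̄_st) = √124.827 = 11.1726

SE(x̄_st) ≈ 11.2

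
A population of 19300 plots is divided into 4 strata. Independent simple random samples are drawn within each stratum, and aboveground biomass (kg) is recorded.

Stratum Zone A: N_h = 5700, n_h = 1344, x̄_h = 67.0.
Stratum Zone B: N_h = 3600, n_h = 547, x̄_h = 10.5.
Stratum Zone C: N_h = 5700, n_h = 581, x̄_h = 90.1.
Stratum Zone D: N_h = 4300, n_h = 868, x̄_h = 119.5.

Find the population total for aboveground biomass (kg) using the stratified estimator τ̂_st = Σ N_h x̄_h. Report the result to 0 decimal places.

τ̂_st ≈ 1447120

τ̂_st = Σ N_h x̄_h = 5700·67.0 + 3600·10.5 + 5700·90.1 + 4300·119.5 = 1447120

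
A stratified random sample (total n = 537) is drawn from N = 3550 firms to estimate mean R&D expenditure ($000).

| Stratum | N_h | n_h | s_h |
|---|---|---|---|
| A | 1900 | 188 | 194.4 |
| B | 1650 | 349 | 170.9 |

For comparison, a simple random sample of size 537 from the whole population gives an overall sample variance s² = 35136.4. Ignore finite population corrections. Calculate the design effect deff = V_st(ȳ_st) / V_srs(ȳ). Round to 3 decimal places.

deff ≈ 1.156

V̂(ȳ_st) = Σ W_h² s_h²/n_h, with W_h = N_h/N and N = 3550:
  stratum A: (1900/3550)²·194.4²/188 = 57.5818
  stratum B: (1650/3550)²·170.9²/349 = 18.0788
V_st = 75.6606
V_srs = s²/n = 35136.4/537 = 65.4309
deff = V_st / V_srs = 75.6606/65.4309 = 1.1563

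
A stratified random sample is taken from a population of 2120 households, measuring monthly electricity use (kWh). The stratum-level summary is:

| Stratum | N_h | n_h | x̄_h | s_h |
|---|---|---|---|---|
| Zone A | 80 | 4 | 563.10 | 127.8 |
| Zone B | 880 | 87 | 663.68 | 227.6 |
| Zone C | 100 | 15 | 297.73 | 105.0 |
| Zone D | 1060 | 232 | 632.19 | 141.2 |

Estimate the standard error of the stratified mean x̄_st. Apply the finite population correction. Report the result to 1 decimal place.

SE(x̄_st) ≈ 10.8

V̂(x̄_st) = Σ W_h² (1 − n_h/N_h) s_h²/n_h, with W_h = N_h/N and N = 2120:
  stratum Zone A: (80/2120)²·(1 − 4/80)·127.8²/4 = 5.52374
  stratum Zone B: (880/2120)²·(1 − 87/880)·227.6²/87 = 92.4505
  stratum Zone C: (100/2120)²·(1 − 15/100)·105.0²/15 = 1.39006
  stratum Zone D: (1060/2120)²·(1 − 232/1060)·141.2²/232 = 16.7821
V̂(x̄_st) = 116.146
SE(x̄_st) = √116.146 = 10.7771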